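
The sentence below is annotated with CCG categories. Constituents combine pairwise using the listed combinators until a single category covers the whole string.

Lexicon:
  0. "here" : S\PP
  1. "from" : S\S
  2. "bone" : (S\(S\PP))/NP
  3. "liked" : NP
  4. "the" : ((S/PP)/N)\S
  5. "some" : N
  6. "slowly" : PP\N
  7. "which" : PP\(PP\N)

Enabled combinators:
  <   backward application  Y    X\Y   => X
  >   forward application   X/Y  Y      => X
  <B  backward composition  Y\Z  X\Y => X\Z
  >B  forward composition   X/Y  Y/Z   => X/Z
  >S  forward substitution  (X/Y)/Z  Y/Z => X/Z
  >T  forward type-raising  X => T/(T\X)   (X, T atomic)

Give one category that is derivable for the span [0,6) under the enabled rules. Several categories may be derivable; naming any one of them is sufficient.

S/PP

[0,8] S   >
  [0,6] S/PP   >
    [0,5] (S/PP)/N   <
      [0,4] S   <
        [0,2] S\PP   <B
          [0,1] "here" : S\PP
          [1,2] "from" : S\S
        [2,4] S\(S\PP)   >
          [2,3] "bone" : (S\(S\PP))/NP
          [3,4] "liked" : NP
      [4,5] "the" : ((S/PP)/N)\S
    [5,6] "some" : N
  [6,8] PP   <
    [6,7] "slowly" : PP\N
    [7,8] "which" : PP\(PP\N)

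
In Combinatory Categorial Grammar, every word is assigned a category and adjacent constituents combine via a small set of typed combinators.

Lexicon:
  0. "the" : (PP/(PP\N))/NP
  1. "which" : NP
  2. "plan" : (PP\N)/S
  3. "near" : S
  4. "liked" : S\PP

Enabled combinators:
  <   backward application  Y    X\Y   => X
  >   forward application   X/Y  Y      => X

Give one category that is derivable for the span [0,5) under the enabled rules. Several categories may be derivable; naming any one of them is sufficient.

S

[0,5] S   <
  [0,4] PP   >
    [0,2] PP/(PP\N)   >
      [0,1] "the" : (PP/(PP\N))/NP
      [1,2] "which" : NP
    [2,4] PP\N   >
      [2,3] "plan" : (PP\N)/S
      [3,4] "near" : S
  [4,5] "liked" : S\PP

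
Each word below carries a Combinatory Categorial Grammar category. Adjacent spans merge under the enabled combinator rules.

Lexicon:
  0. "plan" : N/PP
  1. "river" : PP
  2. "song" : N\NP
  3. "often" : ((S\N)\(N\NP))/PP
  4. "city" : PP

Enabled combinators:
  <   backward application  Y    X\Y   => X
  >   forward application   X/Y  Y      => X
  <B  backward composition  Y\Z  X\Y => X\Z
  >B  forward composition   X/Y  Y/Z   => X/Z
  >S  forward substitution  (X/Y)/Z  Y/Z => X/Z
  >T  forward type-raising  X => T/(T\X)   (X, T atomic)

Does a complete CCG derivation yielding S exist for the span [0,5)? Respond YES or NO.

[0,5] S   <
  [0,2] N   >
    [0,1] "plan" : N/PP
    [1,2] "river" : PP
  [2,5] S\N   <
    [2,3] "song" : N\NP
    [3,5] (S\N)\(N\NP)   >
      [3,4] "often" : ((S\N)\(N\NP))/PP
      [4,5] "city" : PP

YES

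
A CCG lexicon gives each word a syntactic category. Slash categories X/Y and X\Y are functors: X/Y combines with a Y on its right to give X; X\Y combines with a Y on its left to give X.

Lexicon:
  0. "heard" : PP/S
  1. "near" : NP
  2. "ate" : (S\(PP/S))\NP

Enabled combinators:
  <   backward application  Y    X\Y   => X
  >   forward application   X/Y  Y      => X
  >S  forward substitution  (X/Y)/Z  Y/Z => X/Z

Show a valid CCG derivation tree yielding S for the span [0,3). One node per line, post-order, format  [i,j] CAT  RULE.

[0,1] PP/S  lex  "heard"
[1,2] NP  lex  "near"
[2,3] (S\(PP/S))\NP  lex  "ate"
[1,3] S\(PP/S)  <  k=2
[0,3] S  <  k=1

[0,3] S   <
  [0,1] "heard" : PP/S
  [1,3] S\(PP/S)   <
    [1,2] "near" : NP
    [2,3] "ate" : (S\(PP/S))\NP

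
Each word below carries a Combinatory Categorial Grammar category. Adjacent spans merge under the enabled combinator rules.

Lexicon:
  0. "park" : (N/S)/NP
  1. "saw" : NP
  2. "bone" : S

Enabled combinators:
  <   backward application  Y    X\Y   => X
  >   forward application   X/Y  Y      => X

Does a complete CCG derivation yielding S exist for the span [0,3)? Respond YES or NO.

(N/S)/NP NP S
CKY chart[0,3] = {N}; S ∉ chart

NO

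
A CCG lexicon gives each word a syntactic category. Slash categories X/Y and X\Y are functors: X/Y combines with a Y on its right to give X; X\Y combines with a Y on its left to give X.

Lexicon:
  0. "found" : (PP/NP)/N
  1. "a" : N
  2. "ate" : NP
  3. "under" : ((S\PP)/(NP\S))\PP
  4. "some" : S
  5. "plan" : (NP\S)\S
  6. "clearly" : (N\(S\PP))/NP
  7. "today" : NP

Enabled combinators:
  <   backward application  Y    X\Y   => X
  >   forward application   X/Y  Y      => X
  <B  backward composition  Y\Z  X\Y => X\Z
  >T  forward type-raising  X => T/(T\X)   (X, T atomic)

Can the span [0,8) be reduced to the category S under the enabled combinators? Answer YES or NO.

NO

(PP/NP)/N N NP ((S\PP)/(NP\S))\PP S (NP\S)\S (N\(S\PP))/NP NP
CKY chart[0,8] = {N, N/(N\N), NP/(NP\N), PP/(PP\N), S/(S\N)}; S ∉ chart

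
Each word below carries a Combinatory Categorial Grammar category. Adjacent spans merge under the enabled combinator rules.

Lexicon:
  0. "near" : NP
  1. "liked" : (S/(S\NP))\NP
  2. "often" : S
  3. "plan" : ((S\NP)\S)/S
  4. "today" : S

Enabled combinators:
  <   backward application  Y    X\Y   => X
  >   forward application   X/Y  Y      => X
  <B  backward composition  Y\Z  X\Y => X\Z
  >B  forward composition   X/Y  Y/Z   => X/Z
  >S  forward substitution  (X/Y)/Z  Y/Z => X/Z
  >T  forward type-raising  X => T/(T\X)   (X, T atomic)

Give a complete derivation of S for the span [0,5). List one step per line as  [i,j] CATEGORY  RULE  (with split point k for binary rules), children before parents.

[0,5] S   >
  [0,2] S/(S\NP)   <
    [0,1] "near" : NP
    [1,2] "liked" : (S/(S\NP))\NP
  [2,5] S\NP   <
    [2,3] "often" : S
    [3,5] (S\NP)\S   >
      [3,4] "plan" : ((S\NP)\S)/S
      [4,5] "today" : S

[0,1] NP  lex  "near"
[1,2] (S/(S\NP))\NP  lex  "liked"
[0,2] S/(S\NP)  <  k=1
[2,3] S  lex  "often"
[3,4] ((S\NP)\S)/S  lex  "plan"
[4,5] S  lex  "today"
[3,5] (S\NP)\S  >  k=4
[2,5] S\NP  <  k=3
[0,5] S  >  k=2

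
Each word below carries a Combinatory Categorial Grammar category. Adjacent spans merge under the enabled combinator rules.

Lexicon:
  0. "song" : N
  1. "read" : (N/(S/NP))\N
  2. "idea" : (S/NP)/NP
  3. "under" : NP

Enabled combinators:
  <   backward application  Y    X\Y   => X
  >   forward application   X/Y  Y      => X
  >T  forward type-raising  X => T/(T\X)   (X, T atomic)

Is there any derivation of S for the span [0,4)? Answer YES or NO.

NO

N (N/(S/NP))\N (S/NP)/NP NP
CKY chart[0,4] = {N, N/(N\N), NP/(NP\N), PP/(PP\N), S/(S\N)}; S ∉ chart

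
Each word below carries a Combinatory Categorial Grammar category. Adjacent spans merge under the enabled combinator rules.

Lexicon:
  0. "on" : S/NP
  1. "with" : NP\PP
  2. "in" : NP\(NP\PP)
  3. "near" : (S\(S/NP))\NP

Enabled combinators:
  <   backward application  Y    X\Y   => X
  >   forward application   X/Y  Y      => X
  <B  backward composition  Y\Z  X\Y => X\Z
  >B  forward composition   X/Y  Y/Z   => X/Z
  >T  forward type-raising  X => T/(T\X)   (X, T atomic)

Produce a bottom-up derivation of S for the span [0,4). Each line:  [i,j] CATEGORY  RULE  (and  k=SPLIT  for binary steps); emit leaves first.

[0,4] S   <
  [0,1] "on" : S/NP
  [1,4] S\(S/NP)   <
    [1,3] NP   <
      [1,2] "with" : NP\PP
      [2,3] "in" : NP\(NP\PP)
    [3,4] "near" : (S\(S/NP))\NP

[0,1] S/NP  lex  "on"
[1,2] NP\PP  lex  "with"
[2,3] NP\(NP\PP)  lex  "in"
[1,3] NP  <  k=2
[3,4] (S\(S/NP))\NP  lex  "near"
[1,4] S\(S/NP)  <  k=3
[0,4] S  <  k=1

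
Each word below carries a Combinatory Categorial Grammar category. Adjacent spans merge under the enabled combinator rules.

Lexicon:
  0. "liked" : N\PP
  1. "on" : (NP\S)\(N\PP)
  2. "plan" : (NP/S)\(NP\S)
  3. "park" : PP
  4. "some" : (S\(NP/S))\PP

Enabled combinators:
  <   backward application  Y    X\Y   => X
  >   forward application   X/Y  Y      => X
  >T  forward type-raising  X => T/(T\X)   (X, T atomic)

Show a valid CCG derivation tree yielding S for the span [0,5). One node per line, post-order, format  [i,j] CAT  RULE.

[0,1] N\PP  lex  "liked"
[1,2] (NP\S)\(N\PP)  lex  "on"
[0,2] NP\S  <  k=1
[2,3] (NP/S)\(NP\S)  lex  "plan"
[0,3] NP/S  <  k=2
[3,4] PP  lex  "park"
[4,5] (S\(NP/S))\PP  lex  "some"
[3,5] S\(NP/S)  <  k=4
[0,5] S  <  k=3

[0,5] S   <
  [0,3] NP/S   <
    [0,2] NP\S   <
      [0,1] "liked" : N\PP
      [1,2] "on" : (NP\S)\(N\PP)
    [2,3] "plan" : (NP/S)\(NP\S)
  [3,5] S\(NP/S)   <
    [3,4] "park" : PP
    [4,5] "some" : (S\(NP/S))\PP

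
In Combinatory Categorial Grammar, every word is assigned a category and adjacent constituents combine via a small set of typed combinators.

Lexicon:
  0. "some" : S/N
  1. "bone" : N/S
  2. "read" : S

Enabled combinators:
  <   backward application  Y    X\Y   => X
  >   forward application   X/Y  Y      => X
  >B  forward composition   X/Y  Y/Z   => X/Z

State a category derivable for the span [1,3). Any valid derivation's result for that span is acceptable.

N

[0,3] S   >
  [0,1] "some" : S/N
  [1,3] N   >
    [1,2] "bone" : N/S
    [2,3] "read" : S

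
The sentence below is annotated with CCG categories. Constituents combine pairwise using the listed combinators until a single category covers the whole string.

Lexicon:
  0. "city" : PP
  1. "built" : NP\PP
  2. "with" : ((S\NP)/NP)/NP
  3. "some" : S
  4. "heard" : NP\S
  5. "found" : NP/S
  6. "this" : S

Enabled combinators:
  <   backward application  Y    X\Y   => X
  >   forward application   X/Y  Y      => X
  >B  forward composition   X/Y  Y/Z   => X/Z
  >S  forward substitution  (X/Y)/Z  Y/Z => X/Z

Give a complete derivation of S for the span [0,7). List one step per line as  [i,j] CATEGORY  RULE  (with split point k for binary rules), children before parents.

[0,1] PP  lex  "city"
[1,2] NP\PP  lex  "built"
[0,2] NP  <  k=1
[2,3] ((S\NP)/NP)/NP  lex  "with"
[3,4] S  lex  "some"
[4,5] NP\S  lex  "heard"
[3,5] NP  <  k=4
[2,5] (S\NP)/NP  >  k=3
[5,6] NP/S  lex  "found"
[6,7] S  lex  "this"
[5,7] NP  >  k=6
[2,7] S\NP  >  k=5
[0,7] S  <  k=2

[0,7] S   <
  [0,2] NP   <
    [0,1] "city" : PP
    [1,2] "built" : NP\PP
  [2,7] S\NP   >
    [2,5] (S\NP)/NP   >
      [2,3] "with" : ((S\NP)/NP)/NP
      [3,5] NP   <
        [3,4] "some" : S
        [4,5] "heard" : NP\S
    [5,7] NP   >
      [5,6] "found" : NP/S
      [6,7] "this" : S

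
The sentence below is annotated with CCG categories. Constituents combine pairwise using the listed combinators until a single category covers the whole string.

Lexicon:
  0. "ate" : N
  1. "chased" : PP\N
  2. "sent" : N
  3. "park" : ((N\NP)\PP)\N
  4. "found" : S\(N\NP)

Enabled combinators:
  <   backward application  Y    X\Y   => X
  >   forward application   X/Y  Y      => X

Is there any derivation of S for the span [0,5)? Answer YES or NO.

YES

[0,5] S   <
  [0,4] N\NP   <
    [0,2] PP   <
      [0,1] "ate" : N
      [1,2] "chased" : PP\N
    [2,4] (N\NP)\PP   <
      [2,3] "sent" : N
      [3,4] "park" : ((N\NP)\PP)\N
  [4,5] "found" : S\(N\NP)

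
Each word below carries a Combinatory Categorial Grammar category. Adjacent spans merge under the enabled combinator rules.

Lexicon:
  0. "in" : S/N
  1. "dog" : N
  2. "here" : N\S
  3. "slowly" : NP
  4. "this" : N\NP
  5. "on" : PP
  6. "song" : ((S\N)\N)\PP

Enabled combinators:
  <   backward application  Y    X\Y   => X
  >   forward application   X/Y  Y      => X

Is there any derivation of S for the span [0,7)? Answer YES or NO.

YES

[0,7] S   <
  [0,3] N   <
    [0,2] S   >
      [0,1] "in" : S/N
      [1,2] "dog" : N
    [2,3] "here" : N\S
  [3,7] S\N   <
    [3,5] N   <
      [3,4] "slowly" : NP
      [4,5] "this" : N\NP
    [5,7] (S\N)\N   <
      [5,6] "on" : PP
      [6,7] "song" : ((S\N)\N)\PP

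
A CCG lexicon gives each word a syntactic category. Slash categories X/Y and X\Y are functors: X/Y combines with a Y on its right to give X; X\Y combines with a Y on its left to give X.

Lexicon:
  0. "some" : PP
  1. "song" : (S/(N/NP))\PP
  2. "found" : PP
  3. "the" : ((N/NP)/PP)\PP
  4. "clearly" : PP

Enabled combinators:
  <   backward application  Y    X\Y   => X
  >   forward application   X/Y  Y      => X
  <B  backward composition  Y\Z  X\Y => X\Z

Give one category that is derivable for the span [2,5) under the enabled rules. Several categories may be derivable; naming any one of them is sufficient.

[0,5] S   >
  [0,2] S/(N/NP)   <
    [0,1] "some" : PP
    [1,2] "song" : (S/(N/NP))\PP
  [2,5] N/NP   >
    [2,4] (N/NP)/PP   <
      [2,3] "found" : PP
      [3,4] "the" : ((N/NP)/PP)\PP
    [4,5] "clearly" : PP

N/NP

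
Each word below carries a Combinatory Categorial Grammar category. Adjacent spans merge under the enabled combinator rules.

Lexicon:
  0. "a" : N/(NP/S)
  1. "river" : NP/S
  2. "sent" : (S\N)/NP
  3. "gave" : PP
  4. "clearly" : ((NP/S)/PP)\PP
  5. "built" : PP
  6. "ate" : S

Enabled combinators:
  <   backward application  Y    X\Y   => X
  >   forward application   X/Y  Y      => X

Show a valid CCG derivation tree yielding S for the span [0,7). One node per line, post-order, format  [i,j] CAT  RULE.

[0,1] N/(NP/S)  lex  "a"
[1,2] NP/S  lex  "river"
[0,2] N  >  k=1
[2,3] (S\N)/NP  lex  "sent"
[3,4] PP  lex  "gave"
[4,5] ((NP/S)/PP)\PP  lex  "clearly"
[3,5] (NP/S)/PP  <  k=4
[5,6] PP  lex  "built"
[3,6] NP/S  >  k=5
[6,7] S  lex  "ate"
[3,7] NP  >  k=6
[2,7] S\N  >  k=3
[0,7] S  <  k=2

[0,7] S   <
  [0,2] N   >
    [0,1] "a" : N/(NP/S)
    [1,2] "river" : NP/S
  [2,7] S\N   >
    [2,3] "sent" : (S\N)/NP
    [3,7] NP   >
      [3,6] NP/S   >
        [3,5] (NP/S)/PP   <
          [3,4] "gave" : PP
          [4,5] "clearly" : ((NP/S)/PP)\PP
        [5,6] "built" : PP
      [6,7] "ate" : S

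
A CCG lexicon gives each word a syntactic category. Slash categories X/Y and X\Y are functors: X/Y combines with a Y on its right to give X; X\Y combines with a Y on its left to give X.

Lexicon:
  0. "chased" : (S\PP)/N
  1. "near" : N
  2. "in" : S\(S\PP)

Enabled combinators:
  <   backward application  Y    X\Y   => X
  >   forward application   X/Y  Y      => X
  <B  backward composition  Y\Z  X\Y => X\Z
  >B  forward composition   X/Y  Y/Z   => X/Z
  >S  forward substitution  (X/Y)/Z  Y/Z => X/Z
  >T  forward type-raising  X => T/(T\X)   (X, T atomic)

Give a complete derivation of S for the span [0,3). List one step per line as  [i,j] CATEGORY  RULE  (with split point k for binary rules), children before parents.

[0,3] S   <
  [0,2] S\PP   >
    [0,1] "chased" : (S\PP)/N
    [1,2] "near" : N
  [2,3] "in" : S\(S\PP)

[0,1] (S\PP)/N  lex  "chased"
[1,2] N  lex  "near"
[0,2] S\PP  >  k=1
[2,3] S\(S\PP)  lex  "in"
[0,3] S  <  k=2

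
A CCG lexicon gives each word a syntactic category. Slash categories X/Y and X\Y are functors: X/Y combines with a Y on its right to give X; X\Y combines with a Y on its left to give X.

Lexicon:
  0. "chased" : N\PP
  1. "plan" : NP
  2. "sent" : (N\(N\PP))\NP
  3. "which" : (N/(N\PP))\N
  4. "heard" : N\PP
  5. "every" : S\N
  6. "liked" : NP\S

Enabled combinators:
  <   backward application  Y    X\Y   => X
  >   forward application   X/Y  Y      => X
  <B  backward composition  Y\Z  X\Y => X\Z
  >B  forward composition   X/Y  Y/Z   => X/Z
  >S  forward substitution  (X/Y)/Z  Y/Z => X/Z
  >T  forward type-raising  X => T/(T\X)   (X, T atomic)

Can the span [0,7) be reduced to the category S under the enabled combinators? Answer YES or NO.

N\PP NP (N\(N\PP))\NP (N/(N\PP))\N N\PP S\N NP\S
CKY chart[0,7] = {N/(N\NP), NP, NP/(NP\NP), PP/(PP\NP), S/(S\NP)}; S ∉ chart

NO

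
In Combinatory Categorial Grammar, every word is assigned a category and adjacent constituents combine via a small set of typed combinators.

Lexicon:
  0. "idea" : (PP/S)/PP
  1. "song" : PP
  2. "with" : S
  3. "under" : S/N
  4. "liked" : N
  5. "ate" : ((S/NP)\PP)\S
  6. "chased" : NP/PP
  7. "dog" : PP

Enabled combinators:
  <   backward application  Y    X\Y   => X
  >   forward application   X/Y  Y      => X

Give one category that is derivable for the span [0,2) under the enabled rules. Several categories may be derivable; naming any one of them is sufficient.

[0,8] S   >
  [0,6] S/NP   <
    [0,3] PP   >
      [0,2] PP/S   >
        [0,1] "idea" : (PP/S)/PP
        [1,2] "song" : PP
      [2,3] "with" : S
    [3,6] (S/NP)\PP   <
      [3,5] S   >
        [3,4] "under" : S/N
        [4,5] "liked" : N
      [5,6] "ate" : ((S/NP)\PP)\S
  [6,8] NP   >
    [6,7] "chased" : NP/PP
    [7,8] "dog" : PP

PP/S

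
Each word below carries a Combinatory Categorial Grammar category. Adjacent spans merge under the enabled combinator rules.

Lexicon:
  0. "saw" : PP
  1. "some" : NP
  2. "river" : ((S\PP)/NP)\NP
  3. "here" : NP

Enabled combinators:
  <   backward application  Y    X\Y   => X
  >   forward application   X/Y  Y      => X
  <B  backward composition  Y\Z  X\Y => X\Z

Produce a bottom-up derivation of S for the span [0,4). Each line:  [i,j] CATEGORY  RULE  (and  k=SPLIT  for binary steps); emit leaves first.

[0,1] PP  lex  "saw"
[1,2] NP  lex  "some"
[2,3] ((S\PP)/NP)\NP  lex  "river"
[1,3] (S\PP)/NP  <  k=2
[3,4] NP  lex  "here"
[1,4] S\PP  >  k=3
[0,4] S  <  k=1

[0,4] S   <
  [0,1] "saw" : PP
  [1,4] S\PP   >
    [1,3] (S\PP)/NP   <
      [1,2] "some" : NP
      [2,3] "river" : ((S\PP)/NP)\NP
    [3,4] "here" : NP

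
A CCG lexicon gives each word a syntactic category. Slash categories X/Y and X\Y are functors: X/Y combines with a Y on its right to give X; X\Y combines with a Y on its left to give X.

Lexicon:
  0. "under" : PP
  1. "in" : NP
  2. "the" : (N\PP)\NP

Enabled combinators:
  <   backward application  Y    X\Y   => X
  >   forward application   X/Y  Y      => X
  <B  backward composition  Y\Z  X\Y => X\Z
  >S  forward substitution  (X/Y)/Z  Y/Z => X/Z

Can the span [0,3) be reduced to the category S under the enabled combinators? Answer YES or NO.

PP NP (N\PP)\NP
CKY chart[0,3] = {N}; S ∉ chart

NO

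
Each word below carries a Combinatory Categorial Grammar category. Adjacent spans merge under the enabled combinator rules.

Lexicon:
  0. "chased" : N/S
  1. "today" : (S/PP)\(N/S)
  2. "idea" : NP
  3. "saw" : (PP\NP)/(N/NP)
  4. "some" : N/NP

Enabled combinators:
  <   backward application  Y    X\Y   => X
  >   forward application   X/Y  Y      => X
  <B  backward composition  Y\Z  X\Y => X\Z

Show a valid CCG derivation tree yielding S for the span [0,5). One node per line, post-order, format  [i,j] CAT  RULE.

[0,5] S   >
  [0,2] S/PP   <
    [0,1] "chased" : N/S
    [1,2] "today" : (S/PP)\(N/S)
  [2,5] PP   <
    [2,3] "idea" : NP
    [3,5] PP\NP   >
      [3,4] "saw" : (PP\NP)/(N/NP)
      [4,5] "some" : N/NP

[0,1] N/S  lex  "chased"
[1,2] (S/PP)\(N/S)  lex  "today"
[0,2] S/PP  <  k=1
[2,3] NP  lex  "idea"
[3,4] (PP\NP)/(N/NP)  lex  "saw"
[4,5] N/NP  lex  "some"
[3,5] PP\NP  >  k=4
[2,5] PP  <  k=3
[0,5] S  >  k=2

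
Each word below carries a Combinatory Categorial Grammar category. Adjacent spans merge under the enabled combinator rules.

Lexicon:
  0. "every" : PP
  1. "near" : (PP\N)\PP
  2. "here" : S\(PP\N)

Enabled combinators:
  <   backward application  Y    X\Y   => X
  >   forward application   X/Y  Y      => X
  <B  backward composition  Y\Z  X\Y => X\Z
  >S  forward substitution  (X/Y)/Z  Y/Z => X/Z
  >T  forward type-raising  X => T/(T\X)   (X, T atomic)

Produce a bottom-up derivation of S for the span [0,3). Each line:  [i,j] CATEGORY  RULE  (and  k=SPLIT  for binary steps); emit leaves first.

[0,1] PP  lex  "every"
[1,2] (PP\N)\PP  lex  "near"
[0,2] PP\N  <  k=1
[2,3] S\(PP\N)  lex  "here"
[0,3] S  <  k=2

[0,3] S   <
  [0,2] PP\N   <
    [0,1] "every" : PP
    [1,2] "near" : (PP\N)\PP
  [2,3] "here" : S\(PP\N)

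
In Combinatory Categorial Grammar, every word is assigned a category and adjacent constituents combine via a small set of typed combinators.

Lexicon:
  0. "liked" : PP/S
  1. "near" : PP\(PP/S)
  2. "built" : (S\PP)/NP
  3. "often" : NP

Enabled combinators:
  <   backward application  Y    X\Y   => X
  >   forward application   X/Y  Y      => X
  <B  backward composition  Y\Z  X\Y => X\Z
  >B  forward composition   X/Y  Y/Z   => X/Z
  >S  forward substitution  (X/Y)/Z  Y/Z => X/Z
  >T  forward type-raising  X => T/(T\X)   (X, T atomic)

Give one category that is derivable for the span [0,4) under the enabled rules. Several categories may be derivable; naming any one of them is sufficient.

S

[0,4] S   <
  [0,2] PP   <
    [0,1] "liked" : PP/S
    [1,2] "near" : PP\(PP/S)
  [2,4] S\PP   >
    [2,3] "built" : (S\PP)/NP
    [3,4] "often" : NP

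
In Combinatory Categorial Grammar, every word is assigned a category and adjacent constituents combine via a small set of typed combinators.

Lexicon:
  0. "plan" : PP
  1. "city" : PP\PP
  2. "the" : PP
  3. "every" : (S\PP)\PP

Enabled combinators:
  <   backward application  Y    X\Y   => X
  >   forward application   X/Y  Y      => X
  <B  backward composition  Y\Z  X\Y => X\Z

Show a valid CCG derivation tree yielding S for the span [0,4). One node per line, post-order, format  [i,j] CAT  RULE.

[0,4] S   <
  [0,1] "plan" : PP
  [1,4] S\PP   <B
    [1,2] "city" : PP\PP
    [2,4] S\PP   <
      [2,3] "the" : PP
      [3,4] "every" : (S\PP)\PP

[0,1] PP  lex  "plan"
[1,2] PP\PP  lex  "city"
[2,3] PP  lex  "the"
[3,4] (S\PP)\PP  lex  "every"
[2,4] S\PP  <  k=3
[1,4] S\PP  <B  k=2
[0,4] S  <  k=1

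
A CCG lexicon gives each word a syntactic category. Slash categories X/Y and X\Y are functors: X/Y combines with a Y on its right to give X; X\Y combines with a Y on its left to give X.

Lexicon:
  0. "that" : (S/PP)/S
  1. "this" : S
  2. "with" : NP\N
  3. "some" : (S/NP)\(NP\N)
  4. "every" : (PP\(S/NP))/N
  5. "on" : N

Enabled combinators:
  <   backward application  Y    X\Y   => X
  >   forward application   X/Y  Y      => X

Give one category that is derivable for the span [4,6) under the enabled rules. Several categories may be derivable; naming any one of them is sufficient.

PP\(S/NP)

[0,6] S   >
  [0,2] S/PP   >
    [0,1] "that" : (S/PP)/S
    [1,2] "this" : S
  [2,6] PP   <
    [2,4] S/NP   <
      [2,3] "with" : NP\N
      [3,4] "some" : (S/NP)\(NP\N)
    [4,6] PP\(S/NP)   >
      [4,5] "every" : (PP\(S/NP))/N
      [5,6] "on" : N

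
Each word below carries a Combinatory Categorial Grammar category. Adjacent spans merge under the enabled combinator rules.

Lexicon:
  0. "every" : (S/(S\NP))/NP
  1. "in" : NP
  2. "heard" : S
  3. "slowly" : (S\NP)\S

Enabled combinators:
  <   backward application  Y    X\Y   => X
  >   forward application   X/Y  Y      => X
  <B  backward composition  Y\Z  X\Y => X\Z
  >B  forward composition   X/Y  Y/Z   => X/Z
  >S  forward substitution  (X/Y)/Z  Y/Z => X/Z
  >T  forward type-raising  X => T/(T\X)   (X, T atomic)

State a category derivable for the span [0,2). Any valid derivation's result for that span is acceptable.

S/(S\NP)

[0,4] S   >
  [0,2] S/(S\NP)   >
    [0,1] "every" : (S/(S\NP))/NP
    [1,2] "in" : NP
  [2,4] S\NP   <
    [2,3] "heard" : S
    [3,4] "slowly" : (S\NP)\S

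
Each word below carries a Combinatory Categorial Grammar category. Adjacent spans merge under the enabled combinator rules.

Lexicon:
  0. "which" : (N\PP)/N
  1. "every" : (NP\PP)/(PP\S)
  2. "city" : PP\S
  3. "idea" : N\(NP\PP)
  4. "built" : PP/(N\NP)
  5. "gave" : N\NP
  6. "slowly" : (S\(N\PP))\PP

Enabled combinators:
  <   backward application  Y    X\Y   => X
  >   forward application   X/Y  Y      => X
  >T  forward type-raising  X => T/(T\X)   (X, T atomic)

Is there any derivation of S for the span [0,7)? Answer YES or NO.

YES

[0,7] S   <
  [0,4] N\PP   >
    [0,1] "which" : (N\PP)/N
    [1,4] N   <
      [1,3] NP\PP   >
        [1,2] "every" : (NP\PP)/(PP\S)
        [2,3] "city" : PP\S
      [3,4] "idea" : N\(NP\PP)
  [4,7] S\(N\PP)   <
    [4,6] PP   >
      [4,5] "built" : PP/(N\NP)
      [5,6] "gave" : N\NP
    [6,7] "slowly" : (S\(N\PP))\PP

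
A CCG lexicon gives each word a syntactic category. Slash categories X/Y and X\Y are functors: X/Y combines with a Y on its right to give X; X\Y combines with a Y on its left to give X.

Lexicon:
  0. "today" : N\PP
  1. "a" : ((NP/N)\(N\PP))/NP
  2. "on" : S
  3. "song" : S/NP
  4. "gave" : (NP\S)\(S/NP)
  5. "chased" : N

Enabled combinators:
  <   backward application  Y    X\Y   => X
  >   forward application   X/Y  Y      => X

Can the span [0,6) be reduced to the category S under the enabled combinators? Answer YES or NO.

NO

N\PP ((NP/N)\(N\PP))/NP S S/NP (NP\S)\(S/NP) N
CKY chart[0,6] = {NP}; S ∉ chart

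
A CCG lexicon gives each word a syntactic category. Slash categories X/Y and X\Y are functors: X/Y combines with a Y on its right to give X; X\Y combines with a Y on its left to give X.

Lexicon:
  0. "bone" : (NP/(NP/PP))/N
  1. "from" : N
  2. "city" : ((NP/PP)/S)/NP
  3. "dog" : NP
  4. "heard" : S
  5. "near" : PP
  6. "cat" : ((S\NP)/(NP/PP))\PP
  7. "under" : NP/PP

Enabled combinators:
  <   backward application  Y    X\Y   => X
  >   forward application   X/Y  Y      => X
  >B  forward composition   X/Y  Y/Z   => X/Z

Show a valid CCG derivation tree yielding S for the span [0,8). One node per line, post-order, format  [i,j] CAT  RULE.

[0,1] (NP/(NP/PP))/N  lex  "bone"
[1,2] N  lex  "from"
[0,2] NP/(NP/PP)  >  k=1
[2,3] ((NP/PP)/S)/NP  lex  "city"
[3,4] NP  lex  "dog"
[2,4] (NP/PP)/S  >  k=3
[4,5] S  lex  "heard"
[2,5] NP/PP  >  k=4
[0,5] NP  >  k=2
[5,6] PP  lex  "near"
[6,7] ((S\NP)/(NP/PP))\PP  lex  "cat"
[5,7] (S\NP)/(NP/PP)  <  k=6
[7,8] NP/PP  lex  "under"
[5,8] S\NP  >  k=7
[0,8] S  <  k=5

[0,8] S   <
  [0,5] NP   >
    [0,2] NP/(NP/PP)   >
      [0,1] "bone" : (NP/(NP/PP))/N
      [1,2] "from" : N
    [2,5] NP/PP   >
      [2,4] (NP/PP)/S   >
        [2,3] "city" : ((NP/PP)/S)/NP
        [3,4] "dog" : NP
      [4,5] "heard" : S
  [5,8] S\NP   >
    [5,7] (S\NP)/(NP/PP)   <
      [5,6] "near" : PP
      [6,7] "cat" : ((S\NP)/(NP/PP))\PP
    [7,8] "under" : NP/PP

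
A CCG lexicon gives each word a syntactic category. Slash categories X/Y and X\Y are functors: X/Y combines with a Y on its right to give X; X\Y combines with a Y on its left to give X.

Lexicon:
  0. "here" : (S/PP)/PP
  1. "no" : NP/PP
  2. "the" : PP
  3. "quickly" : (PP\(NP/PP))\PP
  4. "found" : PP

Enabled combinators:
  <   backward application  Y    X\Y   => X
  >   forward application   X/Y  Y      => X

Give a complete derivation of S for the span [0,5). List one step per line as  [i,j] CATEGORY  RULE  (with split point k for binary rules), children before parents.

[0,5] S   >
  [0,4] S/PP   >
    [0,1] "here" : (S/PP)/PP
    [1,4] PP   <
      [1,2] "no" : NP/PP
      [2,4] PP\(NP/PP)   <
        [2,3] "the" : PP
        [3,4] "quickly" : (PP\(NP/PP))\PP
  [4,5] "found" : PP

[0,1] (S/PP)/PP  lex  "here"
[1,2] NP/PP  lex  "no"
[2,3] PP  lex  "the"
[3,4] (PP\(NP/PP))\PP  lex  "quickly"
[2,4] PP\(NP/PP)  <  k=3
[1,4] PP  <  k=2
[0,4] S/PP  >  k=1
[4,5] PP  lex  "found"
[0,5] S  >  k=4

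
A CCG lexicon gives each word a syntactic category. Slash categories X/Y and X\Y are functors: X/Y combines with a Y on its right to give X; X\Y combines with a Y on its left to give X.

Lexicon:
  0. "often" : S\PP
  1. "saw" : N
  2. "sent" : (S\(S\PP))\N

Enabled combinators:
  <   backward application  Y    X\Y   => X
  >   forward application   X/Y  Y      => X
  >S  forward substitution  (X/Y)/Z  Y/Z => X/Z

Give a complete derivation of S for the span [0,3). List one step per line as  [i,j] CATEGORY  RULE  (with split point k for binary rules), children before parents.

[0,1] S\PP  lex  "often"
[1,2] N  lex  "saw"
[2,3] (S\(S\PP))\N  lex  "sent"
[1,3] S\(S\PP)  <  k=2
[0,3] S  <  k=1

[0,3] S   <
  [0,1] "often" : S\PP
  [1,3] S\(S\PP)   <
    [1,2] "saw" : N
    [2,3] "sent" : (S\(S\PP))\N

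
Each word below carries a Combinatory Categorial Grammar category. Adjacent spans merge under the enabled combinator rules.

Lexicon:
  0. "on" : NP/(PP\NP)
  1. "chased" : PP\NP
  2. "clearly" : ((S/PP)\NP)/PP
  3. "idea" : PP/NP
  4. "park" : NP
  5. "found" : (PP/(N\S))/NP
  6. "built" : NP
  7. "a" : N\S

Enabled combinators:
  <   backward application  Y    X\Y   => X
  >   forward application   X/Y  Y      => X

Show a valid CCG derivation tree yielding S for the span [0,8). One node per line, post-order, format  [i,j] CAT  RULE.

[0,8] S   >
  [0,5] S/PP   <
    [0,2] NP   >
      [0,1] "on" : NP/(PP\NP)
      [1,2] "chased" : PP\NP
    [2,5] (S/PP)\NP   >
      [2,3] "clearly" : ((S/PP)\NP)/PP
      [3,5] PP   >
        [3,4] "idea" : PP/NP
        [4,5] "park" : NP
  [5,8] PP   >
    [5,7] PP/(N\S)   >
      [5,6] "found" : (PP/(N\S))/NP
      [6,7] "built" : NP
    [7,8] "a" : N\S

[0,1] NP/(PP\NP)  lex  "on"
[1,2] PP\NP  lex  "chased"
[0,2] NP  >  k=1
[2,3] ((S/PP)\NP)/PP  lex  "clearly"
[3,4] PP/NP  lex  "idea"
[4,5] NP  lex  "park"
[3,5] PP  >  k=4
[2,5] (S/PP)\NP  >  k=3
[0,5] S/PP  <  k=2
[5,6] (PP/(N\S))/NP  lex  "found"
[6,7] NP  lex  "built"
[5,7] PP/(N\S)  >  k=6
[7,8] N\S  lex  "a"
[5,8] PP  >  k=7
[0,8] S  >  k=5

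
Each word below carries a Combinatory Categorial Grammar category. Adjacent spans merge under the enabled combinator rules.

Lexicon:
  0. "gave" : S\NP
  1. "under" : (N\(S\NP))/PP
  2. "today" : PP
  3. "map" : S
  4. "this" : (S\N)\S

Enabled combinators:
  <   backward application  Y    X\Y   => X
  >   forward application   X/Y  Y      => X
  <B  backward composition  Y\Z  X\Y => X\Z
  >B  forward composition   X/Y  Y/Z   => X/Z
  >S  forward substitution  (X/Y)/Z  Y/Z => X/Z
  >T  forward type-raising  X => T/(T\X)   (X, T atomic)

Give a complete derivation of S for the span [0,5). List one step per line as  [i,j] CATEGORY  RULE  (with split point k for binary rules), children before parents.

[0,5] S   <
  [0,3] N   <
    [0,1] "gave" : S\NP
    [1,3] N\(S\NP)   >
      [1,2] "under" : (N\(S\NP))/PP
      [2,3] "today" : PP
  [3,5] S\N   <
    [3,4] "map" : S
    [4,5] "this" : (S\N)\S

[0,1] S\NP  lex  "gave"
[1,2] (N\(S\NP))/PP  lex  "under"
[2,3] PP  lex  "today"
[1,3] N\(S\NP)  >  k=2
[0,3] N  <  k=1
[3,4] S  lex  "map"
[4,5] (S\N)\S  lex  "this"
[3,5] S\N  <  k=4
[0,5] S  <  k=3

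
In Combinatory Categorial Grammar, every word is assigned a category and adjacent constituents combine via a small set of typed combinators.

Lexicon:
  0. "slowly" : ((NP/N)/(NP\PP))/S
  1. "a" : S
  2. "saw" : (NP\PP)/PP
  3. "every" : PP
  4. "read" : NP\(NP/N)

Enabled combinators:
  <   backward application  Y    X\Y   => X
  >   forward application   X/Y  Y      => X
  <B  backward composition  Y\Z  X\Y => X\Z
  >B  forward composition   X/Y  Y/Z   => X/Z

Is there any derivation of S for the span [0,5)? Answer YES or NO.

NO

((NP/N)/(NP\PP))/S S (NP\PP)/PP PP NP\(NP/N)
CKY chart[0,5] = {NP}; S ∉ chart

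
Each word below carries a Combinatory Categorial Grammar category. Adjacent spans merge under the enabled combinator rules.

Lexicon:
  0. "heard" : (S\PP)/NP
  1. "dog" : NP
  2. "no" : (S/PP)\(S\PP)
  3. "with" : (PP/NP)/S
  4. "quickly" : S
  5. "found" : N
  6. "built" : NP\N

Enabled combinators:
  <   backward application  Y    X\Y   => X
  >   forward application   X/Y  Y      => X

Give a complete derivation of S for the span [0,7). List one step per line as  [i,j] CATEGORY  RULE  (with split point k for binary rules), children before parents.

[0,1] (S\PP)/NP  lex  "heard"
[1,2] NP  lex  "dog"
[0,2] S\PP  >  k=1
[2,3] (S/PP)\(S\PP)  lex  "no"
[0,3] S/PP  <  k=2
[3,4] (PP/NP)/S  lex  "with"
[4,5] S  lex  "quickly"
[3,5] PP/NP  >  k=4
[5,6] N  lex  "found"
[6,7] NP\N  lex  "built"
[5,7] NP  <  k=6
[3,7] PP  >  k=5
[0,7] S  >  k=3

[0,7] S   >
  [0,3] S/PP   <
    [0,2] S\PP   >
      [0,1] "heard" : (S\PP)/NP
      [1,2] "dog" : NP
    [2,3] "no" : (S/PP)\(S\PP)
  [3,7] PP   >
    [3,5] PP/NP   >
      [3,4] "with" : (PP/NP)/S
      [4,5] "quickly" : S
    [5,7] NP   <
      [5,6] "found" : N
      [6,7] "built" : NP\N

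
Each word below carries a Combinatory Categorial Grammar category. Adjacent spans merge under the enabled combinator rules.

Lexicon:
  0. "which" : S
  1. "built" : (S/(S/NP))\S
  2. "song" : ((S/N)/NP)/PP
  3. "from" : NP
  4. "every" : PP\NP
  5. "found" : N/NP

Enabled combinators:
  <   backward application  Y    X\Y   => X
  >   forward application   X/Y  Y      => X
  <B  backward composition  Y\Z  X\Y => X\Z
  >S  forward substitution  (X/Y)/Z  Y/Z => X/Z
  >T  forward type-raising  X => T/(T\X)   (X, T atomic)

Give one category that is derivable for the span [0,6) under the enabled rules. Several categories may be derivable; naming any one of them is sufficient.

S

[0,6] S   >
  [0,2] S/(S/NP)   <
    [0,1] "which" : S
    [1,2] "built" : (S/(S/NP))\S
  [2,6] S/NP   >S
    [2,5] (S/N)/NP   >
      [2,3] "song" : ((S/N)/NP)/PP
      [3,5] PP   >
        [3,4] PP/(PP\NP)   >T
          [3,4] "from" : NP
        [4,5] "every" : PP\NP
    [5,6] "found" : N/NP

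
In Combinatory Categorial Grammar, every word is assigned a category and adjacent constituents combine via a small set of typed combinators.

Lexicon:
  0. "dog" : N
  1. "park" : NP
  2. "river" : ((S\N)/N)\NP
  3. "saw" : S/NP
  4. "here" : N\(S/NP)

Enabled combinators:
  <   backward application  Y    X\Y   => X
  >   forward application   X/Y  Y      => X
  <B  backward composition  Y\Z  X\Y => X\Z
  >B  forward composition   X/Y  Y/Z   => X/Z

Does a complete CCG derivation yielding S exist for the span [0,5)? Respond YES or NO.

YES

[0,5] S   <
  [0,1] "dog" : N
  [1,5] S\N   >
    [1,3] (S\N)/N   <
      [1,2] "park" : NP
      [2,3] "river" : ((S\N)/N)\NP
    [3,5] N   <
      [3,4] "saw" : S/NP
      [4,5] "here" : N\(S/NP)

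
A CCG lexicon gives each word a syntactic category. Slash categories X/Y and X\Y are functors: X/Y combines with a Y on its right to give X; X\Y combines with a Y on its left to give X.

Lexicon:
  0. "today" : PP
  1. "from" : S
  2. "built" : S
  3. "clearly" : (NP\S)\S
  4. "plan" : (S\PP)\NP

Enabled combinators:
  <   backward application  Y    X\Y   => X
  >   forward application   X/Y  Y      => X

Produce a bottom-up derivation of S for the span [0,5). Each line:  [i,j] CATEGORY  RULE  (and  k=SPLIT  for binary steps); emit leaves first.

[0,5] S   <
  [0,1] "today" : PP
  [1,5] S\PP   <
    [1,4] NP   <
      [1,2] "from" : S
      [2,4] NP\S   <
        [2,3] "built" : S
        [3,4] "clearly" : (NP\S)\S
    [4,5] "plan" : (S\PP)\NP

[0,1] PP  lex  "today"
[1,2] S  lex  "from"
[2,3] S  lex  "built"
[3,4] (NP\S)\S  lex  "clearly"
[2,4] NP\S  <  k=3
[1,4] NP  <  k=2
[4,5] (S\PP)\NP  lex  "plan"
[1,5] S\PP  <  k=4
[0,5] S  <  k=1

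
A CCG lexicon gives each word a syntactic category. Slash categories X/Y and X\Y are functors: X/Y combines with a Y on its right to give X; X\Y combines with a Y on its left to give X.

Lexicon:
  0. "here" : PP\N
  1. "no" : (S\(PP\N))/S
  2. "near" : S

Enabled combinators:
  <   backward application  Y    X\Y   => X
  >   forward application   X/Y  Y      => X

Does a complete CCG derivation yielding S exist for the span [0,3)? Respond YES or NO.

[0,3] S   <
  [0,1] "here" : PP\N
  [1,3] S\(PP\N)   >
    [1,2] "no" : (S\(PP\N))/S
    [2,3] "near" : S

YES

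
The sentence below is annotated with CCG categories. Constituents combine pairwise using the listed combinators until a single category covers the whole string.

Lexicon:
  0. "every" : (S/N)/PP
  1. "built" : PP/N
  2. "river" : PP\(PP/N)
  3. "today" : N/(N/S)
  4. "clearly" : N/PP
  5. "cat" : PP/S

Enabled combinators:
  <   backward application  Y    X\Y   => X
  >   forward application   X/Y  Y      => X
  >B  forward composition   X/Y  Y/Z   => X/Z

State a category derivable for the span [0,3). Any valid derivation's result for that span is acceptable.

[0,6] S   >
  [0,3] S/N   >
    [0,1] "every" : (S/N)/PP
    [1,3] PP   <
      [1,2] "built" : PP/N
      [2,3] "river" : PP\(PP/N)
  [3,6] N   >
    [3,4] "today" : N/(N/S)
    [4,6] N/S   >B
      [4,5] "clearly" : N/PP
      [5,6] "cat" : PP/S

S/N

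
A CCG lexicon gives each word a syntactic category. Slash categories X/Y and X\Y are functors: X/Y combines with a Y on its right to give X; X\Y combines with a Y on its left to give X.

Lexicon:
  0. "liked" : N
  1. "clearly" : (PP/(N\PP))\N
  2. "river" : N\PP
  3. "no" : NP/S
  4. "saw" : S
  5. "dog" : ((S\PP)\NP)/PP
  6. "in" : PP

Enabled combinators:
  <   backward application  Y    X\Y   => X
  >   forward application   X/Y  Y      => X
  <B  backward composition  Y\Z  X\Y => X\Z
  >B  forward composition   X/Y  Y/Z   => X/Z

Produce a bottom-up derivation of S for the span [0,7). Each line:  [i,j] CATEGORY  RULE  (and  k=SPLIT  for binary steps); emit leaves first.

[0,1] N  lex  "liked"
[1,2] (PP/(N\PP))\N  lex  "clearly"
[0,2] PP/(N\PP)  <  k=1
[2,3] N\PP  lex  "river"
[0,3] PP  >  k=2
[3,4] NP/S  lex  "no"
[4,5] S  lex  "saw"
[3,5] NP  >  k=4
[5,6] ((S\PP)\NP)/PP  lex  "dog"
[6,7] PP  lex  "in"
[5,7] (S\PP)\NP  >  k=6
[3,7] S\PP  <  k=5
[0,7] S  <  k=3

[0,7] S   <
  [0,3] PP   >
    [0,2] PP/(N\PP)   <
      [0,1] "liked" : N
      [1,2] "clearly" : (PP/(N\PP))\N
    [2,3] "river" : N\PP
  [3,7] S\PP   <
    [3,5] NP   >
      [3,4] "no" : NP/S
      [4,5] "saw" : S
    [5,7] (S\PP)\NP   >
      [5,6] "dog" : ((S\PP)\NP)/PP
      [6,7] "in" : PP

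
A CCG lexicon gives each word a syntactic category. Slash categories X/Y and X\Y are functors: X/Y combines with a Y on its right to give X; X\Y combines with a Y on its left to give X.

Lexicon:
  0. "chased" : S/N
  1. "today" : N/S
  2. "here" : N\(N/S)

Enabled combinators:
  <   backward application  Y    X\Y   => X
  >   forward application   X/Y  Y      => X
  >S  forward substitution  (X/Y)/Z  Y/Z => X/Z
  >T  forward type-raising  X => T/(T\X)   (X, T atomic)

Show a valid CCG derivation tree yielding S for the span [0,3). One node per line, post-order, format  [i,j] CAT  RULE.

[0,3] S   >
  [0,1] "chased" : S/N
  [1,3] N   <
    [1,2] "today" : N/S
    [2,3] "here" : N\(N/S)

[0,1] S/N  lex  "chased"
[1,2] N/S  lex  "today"
[2,3] N\(N/S)  lex  "here"
[1,3] N  <  k=2
[0,3] S  >  k=1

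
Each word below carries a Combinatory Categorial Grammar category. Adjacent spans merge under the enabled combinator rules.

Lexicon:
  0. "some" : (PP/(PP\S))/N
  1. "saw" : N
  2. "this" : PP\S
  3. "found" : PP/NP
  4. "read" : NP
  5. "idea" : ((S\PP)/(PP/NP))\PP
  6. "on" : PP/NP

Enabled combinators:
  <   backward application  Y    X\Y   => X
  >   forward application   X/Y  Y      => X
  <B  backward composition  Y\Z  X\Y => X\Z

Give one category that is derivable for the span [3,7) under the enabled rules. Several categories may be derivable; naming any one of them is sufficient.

[0,7] S   <
  [0,3] PP   >
    [0,2] PP/(PP\S)   >
      [0,1] "some" : (PP/(PP\S))/N
      [1,2] "saw" : N
    [2,3] "this" : PP\S
  [3,7] S\PP   >
    [3,6] (S\PP)/(PP/NP)   <
      [3,5] PP   >
        [3,4] "found" : PP/NP
        [4,5] "read" : NP
      [5,6] "idea" : ((S\PP)/(PP/NP))\PP
    [6,7] "on" : PP/NP

S\PP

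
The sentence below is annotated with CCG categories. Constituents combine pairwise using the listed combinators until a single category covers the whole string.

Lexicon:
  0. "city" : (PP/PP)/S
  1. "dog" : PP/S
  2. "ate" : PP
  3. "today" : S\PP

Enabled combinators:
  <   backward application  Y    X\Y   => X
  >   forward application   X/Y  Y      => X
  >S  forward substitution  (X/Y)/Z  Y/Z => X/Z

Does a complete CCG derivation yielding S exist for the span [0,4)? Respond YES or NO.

(PP/PP)/S PP/S PP S\PP
CKY chart[0,4] = {PP}; S ∉ chart

NO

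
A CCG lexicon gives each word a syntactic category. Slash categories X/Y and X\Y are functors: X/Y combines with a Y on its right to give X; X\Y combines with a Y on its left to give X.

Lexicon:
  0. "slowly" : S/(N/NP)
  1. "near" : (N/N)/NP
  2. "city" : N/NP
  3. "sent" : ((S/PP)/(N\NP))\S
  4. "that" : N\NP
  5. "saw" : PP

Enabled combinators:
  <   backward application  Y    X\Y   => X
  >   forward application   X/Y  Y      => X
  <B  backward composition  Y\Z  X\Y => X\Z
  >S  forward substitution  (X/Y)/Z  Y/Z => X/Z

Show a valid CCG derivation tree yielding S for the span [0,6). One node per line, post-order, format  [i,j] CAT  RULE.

[0,1] S/(N/NP)  lex  "slowly"
[1,2] (N/N)/NP  lex  "near"
[2,3] N/NP  lex  "city"
[1,3] N/NP  >S  k=2
[0,3] S  >  k=1
[3,4] ((S/PP)/(N\NP))\S  lex  "sent"
[0,4] (S/PP)/(N\NP)  <  k=3
[4,5] N\NP  lex  "that"
[0,5] S/PP  >  k=4
[5,6] PP  lex  "saw"
[0,6] S  >  k=5

[0,6] S   >
  [0,5] S/PP   >
    [0,4] (S/PP)/(N\NP)   <
      [0,3] S   >
        [0,1] "slowly" : S/(N/NP)
        [1,3] N/NP   >S
          [1,2] "near" : (N/N)/NP
          [2,3] "city" : N/NP
      [3,4] "sent" : ((S/PP)/(N\NP))\S
    [4,5] "that" : N\NP
  [5,6] "saw" : PP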